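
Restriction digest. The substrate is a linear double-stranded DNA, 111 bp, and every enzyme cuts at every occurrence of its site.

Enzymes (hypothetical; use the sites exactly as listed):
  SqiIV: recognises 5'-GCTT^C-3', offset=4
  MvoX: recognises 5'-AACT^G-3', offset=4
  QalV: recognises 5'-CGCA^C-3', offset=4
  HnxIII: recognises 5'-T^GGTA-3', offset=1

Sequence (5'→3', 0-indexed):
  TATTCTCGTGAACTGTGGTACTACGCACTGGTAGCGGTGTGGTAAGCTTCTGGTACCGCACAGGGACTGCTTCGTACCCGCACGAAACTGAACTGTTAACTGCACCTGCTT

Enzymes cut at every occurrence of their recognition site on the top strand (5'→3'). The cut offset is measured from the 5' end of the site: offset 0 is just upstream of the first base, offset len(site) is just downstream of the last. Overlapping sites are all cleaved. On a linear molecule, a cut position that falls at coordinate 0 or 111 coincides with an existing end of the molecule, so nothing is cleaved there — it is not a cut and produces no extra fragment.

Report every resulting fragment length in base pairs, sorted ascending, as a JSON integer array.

Per-enzyme occurrences:
  SqiIV (GCTTC, off=4): starts [45, 68] → cuts [49, 72]
  MvoX (AACTG, off=4): starts [10, 85, 90, 97] → cuts [14, 89, 94, 101]
  QalV (CGCAC, off=4): starts [23, 56, 78] → cuts [27, 60, 82]
  HnxIII (TGGTA, off=1): starts [15, 28, 39, 50] → cuts [16, 29, 40, 51]

All cut coordinates (distinct, sorted): [14, 16, 27, 29, 40, 49, 51, 60, 72, 82, 89, 94, 101]

Fragment lengths:
  [0,14): 14 bp
  [14,16): 2 bp
  [16,27): 11 bp
  [27,29): 2 bp
  [29,40): 11 bp
  [40,49): 9 bp
  [49,51): 2 bp
  [51,60): 9 bp
  [60,72): 12 bp
  [72,82): 10 bp
  [82,89): 7 bp
  [89,94): 5 bp
  [94,101): 7 bp
  [101,111): 10 bp

[2,2,2,5,7,7,9,9,10,10,11,11,12,14]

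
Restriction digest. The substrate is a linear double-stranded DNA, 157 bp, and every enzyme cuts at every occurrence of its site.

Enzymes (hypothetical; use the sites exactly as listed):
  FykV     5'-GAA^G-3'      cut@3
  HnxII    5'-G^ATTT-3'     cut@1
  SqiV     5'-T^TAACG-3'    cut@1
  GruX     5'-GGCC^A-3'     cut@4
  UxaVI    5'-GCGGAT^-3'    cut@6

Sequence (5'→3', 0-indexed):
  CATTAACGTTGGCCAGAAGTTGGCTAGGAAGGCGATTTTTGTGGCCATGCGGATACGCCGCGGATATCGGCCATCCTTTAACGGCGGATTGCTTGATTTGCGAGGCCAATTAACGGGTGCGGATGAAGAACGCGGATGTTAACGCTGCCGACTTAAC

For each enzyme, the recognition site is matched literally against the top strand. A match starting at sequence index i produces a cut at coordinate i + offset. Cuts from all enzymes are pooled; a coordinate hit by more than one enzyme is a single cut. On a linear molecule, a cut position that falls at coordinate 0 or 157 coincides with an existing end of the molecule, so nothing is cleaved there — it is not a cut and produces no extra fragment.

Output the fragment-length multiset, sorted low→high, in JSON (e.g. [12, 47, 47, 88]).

Site scan:
  FykV GAAG/3: at [15, 27, 124] ⇒ [18, 30, 127]
  HnxII GATTT/1: at [33, 94] ⇒ [34, 95]
  SqiV TTAACG/1: at [2, 77, 109, 138] ⇒ [3, 78, 110, 139]
  GruX GGCCA/4: at [10, 42, 68, 103] ⇒ [14, 46, 72, 107]
  UxaVI GCGGAT/6: at [48, 59, 83, 118, 131] ⇒ [54, 65, 89, 124, 137]

All cut coordinates (distinct, sorted): [3, 14, 18, 30, 34, 46, 54, 65, 72, 78, 89, 95, 107, 110, 124, 127, 137, 139]

Fragment lengths:
  [0,3): 3 bp
  [3,14): 11 bp
  [14,18): 4 bp
  [18,30): 12 bp
  [30,34): 4 bp
  [34,46): 12 bp
  [46,54): 8 bp
  [54,65): 11 bp
  [65,72): 7 bp
  [72,78): 6 bp
  [78,89): 11 bp
  [89,95): 6 bp
  [95,107): 12 bp
  [107,110): 3 bp
  [110,124): 14 bp
  [124,127): 3 bp
  [127,137): 10 bp
  [137,139): 2 bp
  [139,157): 18 bp

[2,3,3,3,4,4,6,6,7,8,10,11,11,11,12,12,12,14,18]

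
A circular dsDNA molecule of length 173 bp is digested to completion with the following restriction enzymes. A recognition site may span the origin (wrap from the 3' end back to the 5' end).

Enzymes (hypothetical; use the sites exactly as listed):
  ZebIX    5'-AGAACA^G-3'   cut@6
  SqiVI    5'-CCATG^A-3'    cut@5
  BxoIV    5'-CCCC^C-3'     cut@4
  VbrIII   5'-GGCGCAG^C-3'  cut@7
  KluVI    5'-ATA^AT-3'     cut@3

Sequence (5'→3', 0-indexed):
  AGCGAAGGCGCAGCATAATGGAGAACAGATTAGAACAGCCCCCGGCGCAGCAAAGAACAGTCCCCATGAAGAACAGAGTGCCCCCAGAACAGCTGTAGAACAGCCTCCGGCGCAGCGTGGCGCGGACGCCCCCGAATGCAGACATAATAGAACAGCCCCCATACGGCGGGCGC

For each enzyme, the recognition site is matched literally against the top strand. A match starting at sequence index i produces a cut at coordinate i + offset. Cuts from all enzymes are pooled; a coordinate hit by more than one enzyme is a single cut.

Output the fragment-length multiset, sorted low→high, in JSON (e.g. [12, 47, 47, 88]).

[4,5,5,7,7,8,8,9,9,9,10,10,11,11,13,14,16,17]

Per-enzyme occurrences:
  ZebIX AGAACAG/6: at [21, 31, 53, 69, 85, 96, 148] ⇒ [27, 37, 59, 75, 91, 102, 154]
  SqiVI CCATGA/5: at [63] ⇒ [68]
  BxoIV CCCCC/4: at [38, 80, 128, 155] ⇒ [42, 84, 132, 159]
  VbrIII GGCGCAGC/7: at [6, 43, 108, 168] ⇒ [2, 13, 50, 115]
  KluVI ATAAT/3: at [14, 143] ⇒ [17, 146]

All cut coordinates (distinct, sorted): [2, 13, 17, 27, 37, 42, 50, 59, 68, 75, 84, 91, 102, 115, 132, 146, 154, 159]

Fragments:
  2→13: 11 bp
  13→17: 4 bp
  17→27: 10 bp
  27→37: 10 bp
  37→42: 5 bp
  42→50: 8 bp
  50→59: 9 bp
  59→68: 9 bp
  68→75: 7 bp
  75→84: 9 bp
  84→91: 7 bp
  91→102: 11 bp
  102→115: 13 bp
  115→132: 17 bp
  132→146: 14 bp
  146→154: 8 bp
  154→159: 5 bp
  159→2 (wrap): 173-159+2 = 16 bp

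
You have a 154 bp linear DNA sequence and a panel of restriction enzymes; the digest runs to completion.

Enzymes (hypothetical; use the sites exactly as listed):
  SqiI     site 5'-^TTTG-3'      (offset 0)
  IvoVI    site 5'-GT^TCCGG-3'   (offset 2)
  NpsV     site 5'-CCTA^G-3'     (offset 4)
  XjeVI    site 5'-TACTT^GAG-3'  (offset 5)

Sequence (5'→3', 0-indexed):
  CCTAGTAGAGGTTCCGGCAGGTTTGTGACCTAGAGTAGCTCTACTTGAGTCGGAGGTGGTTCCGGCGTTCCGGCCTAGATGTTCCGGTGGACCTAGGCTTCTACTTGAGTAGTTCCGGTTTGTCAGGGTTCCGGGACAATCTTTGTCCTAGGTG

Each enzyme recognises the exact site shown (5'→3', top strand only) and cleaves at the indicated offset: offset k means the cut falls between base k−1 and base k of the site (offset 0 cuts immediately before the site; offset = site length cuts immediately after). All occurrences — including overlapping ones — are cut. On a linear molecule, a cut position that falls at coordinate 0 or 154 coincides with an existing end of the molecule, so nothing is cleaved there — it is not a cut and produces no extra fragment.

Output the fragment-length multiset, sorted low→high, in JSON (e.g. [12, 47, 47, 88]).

Scan for sites:
  SqiI TTTG/0: at [21, 118, 141] ⇒ [21, 118, 141]
  IvoVI GTTCCGG/2: at [10, 58, 66, 80, 111, 127] ⇒ [12, 60, 68, 82, 113, 129]
  NpsV CCTAG/4: at [0, 28, 73, 91, 146] ⇒ [4, 32, 77, 95, 150]
  XjeVI TACTTGAG/5: at [41, 101] ⇒ [46, 106]

All cut coordinates (distinct, sorted): [4, 12, 21, 32, 46, 60, 68, 77, 82, 95, 106, 113, 118, 129, 141, 150]

Fragment lengths:
  [0,4): 4 bp
  [4,12): 8 bp
  [12,21): 9 bp
  [21,32): 11 bp
  [32,46): 14 bp
  [46,60): 14 bp
  [60,68): 8 bp
  [68,77): 9 bp
  [77,82): 5 bp
  [82,95): 13 bp
  [95,106): 11 bp
  [106,113): 7 bp
  [113,118): 5 bp
  [118,129): 11 bp
  [129,141): 12 bp
  [141,150): 9 bp
  [150,154): 4 bp

[4,4,5,5,7,8,8,9,9,9,11,11,11,12,13,14,14]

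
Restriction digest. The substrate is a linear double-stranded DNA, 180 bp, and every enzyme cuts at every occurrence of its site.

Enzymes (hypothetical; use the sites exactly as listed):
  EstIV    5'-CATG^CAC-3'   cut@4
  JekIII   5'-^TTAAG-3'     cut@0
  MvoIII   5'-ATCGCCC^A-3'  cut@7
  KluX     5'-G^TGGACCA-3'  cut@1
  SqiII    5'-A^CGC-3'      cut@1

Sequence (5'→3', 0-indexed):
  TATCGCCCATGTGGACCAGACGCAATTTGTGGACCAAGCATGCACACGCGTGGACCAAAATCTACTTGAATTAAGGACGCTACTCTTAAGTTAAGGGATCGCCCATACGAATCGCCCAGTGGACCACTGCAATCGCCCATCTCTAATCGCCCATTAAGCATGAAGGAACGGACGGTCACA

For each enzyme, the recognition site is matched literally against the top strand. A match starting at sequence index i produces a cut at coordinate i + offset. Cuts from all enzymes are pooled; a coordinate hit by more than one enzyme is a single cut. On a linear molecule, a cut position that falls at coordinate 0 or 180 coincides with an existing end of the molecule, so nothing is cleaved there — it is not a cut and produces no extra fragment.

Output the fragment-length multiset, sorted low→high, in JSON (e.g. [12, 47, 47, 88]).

Scan for sites:
  EstIV CATGCAC/4: at [38] ⇒ [42]
  JekIII TTAAG/0: at [70, 85, 90, 153] ⇒ [70, 85, 90, 153]
  MvoIII ATCGCCCA/7: at [1, 97, 110, 131, 145] ⇒ [8, 104, 117, 138, 152]
  KluX GTGGACCA/1: at [10, 28, 49, 118] ⇒ [11, 29, 50, 119]
  SqiII ACGC/1: at [19, 45, 76] ⇒ [20, 46, 77]

Pooled cuts: [8, 11, 20, 29, 42, 46, 50, 70, 77, 85, 90, 104, 117, 119, 138, 152, 153]

Fragment lengths:
  [0,8): 8 bp
  [8,11): 3 bp
  [11,20): 9 bp
  [20,29): 9 bp
  [29,42): 13 bp
  [42,46): 4 bp
  [46,50): 4 bp
  [50,70): 20 bp
  [70,77): 7 bp
  [77,85): 8 bp
  [85,90): 5 bp
  [90,104): 14 bp
  [104,117): 13 bp
  [117,119): 2 bp
  [119,138): 19 bp
  [138,152): 14 bp
  [152,153): 1 bp
  [153,180): 27 bp

[1,2,3,4,4,5,7,8,8,9,9,13,13,14,14,19,20,27]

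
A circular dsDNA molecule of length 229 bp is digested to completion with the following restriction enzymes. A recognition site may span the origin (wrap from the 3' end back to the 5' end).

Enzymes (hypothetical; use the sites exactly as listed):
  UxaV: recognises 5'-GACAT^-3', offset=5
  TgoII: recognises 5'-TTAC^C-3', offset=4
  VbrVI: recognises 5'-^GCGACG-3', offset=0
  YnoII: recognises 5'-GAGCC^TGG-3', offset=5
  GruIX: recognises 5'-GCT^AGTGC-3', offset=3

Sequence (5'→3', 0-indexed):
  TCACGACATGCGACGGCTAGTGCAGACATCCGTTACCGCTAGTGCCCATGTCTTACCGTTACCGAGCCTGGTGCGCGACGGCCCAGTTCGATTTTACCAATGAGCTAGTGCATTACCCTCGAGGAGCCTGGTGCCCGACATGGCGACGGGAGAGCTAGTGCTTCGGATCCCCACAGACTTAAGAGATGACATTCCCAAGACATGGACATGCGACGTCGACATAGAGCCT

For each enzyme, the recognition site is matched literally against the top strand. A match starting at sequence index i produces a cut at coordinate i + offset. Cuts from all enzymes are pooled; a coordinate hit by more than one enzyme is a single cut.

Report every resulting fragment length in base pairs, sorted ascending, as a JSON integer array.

Per-enzyme occurrences:
  UxaV (GACAT, off=5): starts [4, 24, 136, 187, 198, 204, 217] → cuts [9, 29, 141, 192, 203, 209, 222]
  TgoII (TTACC, off=4): starts [32, 52, 58, 93, 112] → cuts [36, 56, 62, 97, 116]
  VbrVI (GCGACG, off=0): starts [9, 74, 142, 209] → cuts [9, 74, 142, 209]
  YnoII (GAGCCTGG, off=5): starts [63, 123] → cuts [68, 128]
  GruIX (GCTAGTGC, off=3): starts [15, 37, 103, 153] → cuts [18, 40, 106, 156]

Pooled cuts: [9, 18, 29, 36, 40, 56, 62, 68, 74, 97, 106, 116, 128, 141, 142, 156, 192, 203, 209, 222]

Fragments:
  9→18: 9 bp
  18→29: 11 bp
  29→36: 7 bp
  36→40: 4 bp
  40→56: 16 bp
  56→62: 6 bp
  62→68: 6 bp
  68→74: 6 bp
  74→97: 23 bp
  97→106: 9 bp
  106→116: 10 bp
  116→128: 12 bp
  128→141: 13 bp
  141→142: 1 bp
  142→156: 14 bp
  156→192: 36 bp
  192→203: 11 bp
  203→209: 6 bp
  209→222: 13 bp
  222→9 (wrap): 229-222+9 = 16 bp

[1,4,6,6,6,6,7,9,9,10,11,11,12,13,13,14,16,16,23,36]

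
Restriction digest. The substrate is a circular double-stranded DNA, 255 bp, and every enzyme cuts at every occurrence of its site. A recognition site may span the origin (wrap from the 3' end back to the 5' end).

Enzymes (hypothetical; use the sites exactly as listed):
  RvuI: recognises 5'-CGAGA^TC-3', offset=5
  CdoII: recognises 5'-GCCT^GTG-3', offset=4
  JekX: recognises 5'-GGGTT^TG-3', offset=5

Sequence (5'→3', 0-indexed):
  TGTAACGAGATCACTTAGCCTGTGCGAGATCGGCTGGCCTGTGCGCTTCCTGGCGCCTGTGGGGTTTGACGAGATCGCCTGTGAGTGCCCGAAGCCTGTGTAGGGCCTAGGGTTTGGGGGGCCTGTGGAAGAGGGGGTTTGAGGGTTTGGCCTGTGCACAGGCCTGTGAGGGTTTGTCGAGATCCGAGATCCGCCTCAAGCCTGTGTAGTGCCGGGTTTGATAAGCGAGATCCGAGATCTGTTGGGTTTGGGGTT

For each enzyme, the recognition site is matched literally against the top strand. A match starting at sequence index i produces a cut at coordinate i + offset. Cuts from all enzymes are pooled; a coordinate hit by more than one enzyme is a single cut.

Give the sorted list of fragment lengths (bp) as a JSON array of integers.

[6,6,7,7,7,8,8,8,8,8,9,10,10,11,11,11,12,12,14,15,15,17,17,18]

Site scan:
  RvuI (CGAGATC, off=5): starts [5, 24, 69, 177, 184, 225, 232] → cuts [10, 29, 74, 182, 189, 230, 237]
  CdoII (GCCTGTG, off=4): starts [17, 36, 54, 76, 93, 120, 149, 161, 199] → cuts [21, 40, 58, 80, 97, 124, 153, 165, 203]
  JekX (GGGTTTG, off=5): starts [61, 109, 134, 142, 169, 213, 243, 250] → cuts [0, 66, 114, 139, 147, 174, 218, 248]

Pooled cuts: [0, 10, 21, 29, 40, 58, 66, 74, 80, 97, 114, 124, 139, 147, 153, 165, 174, 182, 189, 203, 218, 230, 237, 248]

Fragment lengths:
  0→10: 10 bp
  10→21: 11 bp
  21→29: 8 bp
  29→40: 11 bp
  40→58: 18 bp
  58→66: 8 bp
  66→74: 8 bp
  74→80: 6 bp
  80→97: 17 bp
  97→114: 17 bp
  114→124: 10 bp
  124→139: 15 bp
  139→147: 8 bp
  147→153: 6 bp
  153→165: 12 bp
  165→174: 9 bp
  174→182: 8 bp
  182→189: 7 bp
  189→203: 14 bp
  203→218: 15 bp
  218→230: 12 bp
  230→237: 7 bp
  237→248: 11 bp
  248→0 (wrap): 255-248+0 = 7 bp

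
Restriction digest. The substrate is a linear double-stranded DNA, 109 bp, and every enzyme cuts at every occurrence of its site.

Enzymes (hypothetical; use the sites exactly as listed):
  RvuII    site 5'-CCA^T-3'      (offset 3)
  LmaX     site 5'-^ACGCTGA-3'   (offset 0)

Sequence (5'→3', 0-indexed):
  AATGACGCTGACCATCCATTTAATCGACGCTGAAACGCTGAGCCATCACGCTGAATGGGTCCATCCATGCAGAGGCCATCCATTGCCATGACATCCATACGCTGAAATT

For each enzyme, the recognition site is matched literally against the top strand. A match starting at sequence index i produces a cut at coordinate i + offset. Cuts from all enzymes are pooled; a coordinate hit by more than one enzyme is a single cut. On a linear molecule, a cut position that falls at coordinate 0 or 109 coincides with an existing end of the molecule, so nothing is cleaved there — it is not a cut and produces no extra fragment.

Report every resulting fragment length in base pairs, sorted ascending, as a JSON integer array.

[1,2,4,4,4,4,6,8,8,9,10,11,11,11,16]

Scan for sites:
  RvuII CCAT/3: at [11, 15, 42, 60, 64, 75, 79, 85, 94] ⇒ [14, 18, 45, 63, 67, 78, 82, 88, 97]
  LmaX ACGCTGA/0: at [4, 26, 34, 47, 98] ⇒ [4, 26, 34, 47, 98]

Pooled cuts: [4, 14, 18, 26, 34, 45, 47, 63, 67, 78, 82, 88, 97, 98]

Fragment lengths:
  [0,4): 4 bp
  [4,14): 10 bp
  [14,18): 4 bp
  [18,26): 8 bp
  [26,34): 8 bp
  [34,45): 11 bp
  [45,47): 2 bp
  [47,63): 16 bp
  [63,67): 4 bp
  [67,78): 11 bp
  [78,82): 4 bp
  [82,88): 6 bp
  [88,97): 9 bp
  [97,98): 1 bp
  [98,109): 11 bp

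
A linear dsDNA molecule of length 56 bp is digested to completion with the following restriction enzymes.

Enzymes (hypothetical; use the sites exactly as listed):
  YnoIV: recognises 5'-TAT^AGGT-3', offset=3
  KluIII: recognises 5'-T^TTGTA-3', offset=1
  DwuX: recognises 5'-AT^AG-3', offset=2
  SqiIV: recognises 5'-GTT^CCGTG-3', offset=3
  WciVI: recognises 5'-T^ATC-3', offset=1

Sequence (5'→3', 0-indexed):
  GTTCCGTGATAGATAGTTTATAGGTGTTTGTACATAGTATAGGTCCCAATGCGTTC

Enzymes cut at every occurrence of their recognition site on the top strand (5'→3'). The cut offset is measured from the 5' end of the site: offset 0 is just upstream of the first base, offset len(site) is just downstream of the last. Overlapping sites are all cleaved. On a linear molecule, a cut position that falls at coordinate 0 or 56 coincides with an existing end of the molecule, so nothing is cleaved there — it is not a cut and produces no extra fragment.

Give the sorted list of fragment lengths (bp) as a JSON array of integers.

[3,4,5,6,7,7,8,16]

Per-enzyme occurrences:
  YnoIV (TATAGGT, off=3): starts [18, 37] → cuts [21, 40]
  KluIII (TTTGTA, off=1): starts [26] → cuts [27]
  DwuX (ATAG, off=2): starts [8, 12, 19, 33, 38] → cuts [10, 14, 21, 35, 40]
  SqiIV (GTTCCGTG, off=3): starts [0] → cuts [3]
  WciVI (TATC, off=1): no sites

Pooled cuts: [3, 10, 14, 21, 27, 35, 40]

Fragments:
  [0,3): 3 bp
  [3,10): 7 bp
  [10,14): 4 bp
  [14,21): 7 bp
  [21,27): 6 bp
  [27,35): 8 bp
  [35,40): 5 bp
  [40,56): 16 bp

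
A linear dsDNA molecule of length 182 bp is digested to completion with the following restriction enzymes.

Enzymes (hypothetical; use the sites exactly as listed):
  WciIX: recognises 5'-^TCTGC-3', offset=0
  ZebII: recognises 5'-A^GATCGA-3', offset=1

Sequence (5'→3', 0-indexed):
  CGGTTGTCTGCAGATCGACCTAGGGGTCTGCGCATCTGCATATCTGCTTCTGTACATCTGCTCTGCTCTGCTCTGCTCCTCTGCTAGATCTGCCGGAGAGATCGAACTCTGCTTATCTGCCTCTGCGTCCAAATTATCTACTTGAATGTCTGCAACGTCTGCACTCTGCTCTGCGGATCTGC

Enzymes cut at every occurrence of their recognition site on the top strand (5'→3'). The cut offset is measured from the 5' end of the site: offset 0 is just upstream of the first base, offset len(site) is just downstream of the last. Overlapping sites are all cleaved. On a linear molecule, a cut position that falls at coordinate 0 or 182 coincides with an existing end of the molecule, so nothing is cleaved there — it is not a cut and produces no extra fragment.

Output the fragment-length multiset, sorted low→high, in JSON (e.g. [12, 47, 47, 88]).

Site scan:
  WciIX TCTGC/0: at [6, 26, 34, 42, 56, 61, 66, 71, 79, 88, 107, 115, 121, 148, 157, 164, 169, 177] ⇒ [6, 26, 34, 42, 56, 61, 66, 71, 79, 88, 107, 115, 121, 148, 157, 164, 169, 177]
  ZebII AGATCGA/1: at [11, 98] ⇒ [12, 99]

All cut coordinates (distinct, sorted): [6, 12, 26, 34, 42, 56, 61, 66, 71, 79, 88, 99, 107, 115, 121, 148, 157, 164, 169, 177]

Fragments:
  [0,6): 6 bp
  [6,12): 6 bp
  [12,26): 14 bp
  [26,34): 8 bp
  [34,42): 8 bp
  [42,56): 14 bp
  [56,61): 5 bp
  [61,66): 5 bp
  [66,71): 5 bp
  [71,79): 8 bp
  [79,88): 9 bp
  [88,99): 11 bp
  [99,107): 8 bp
  [107,115): 8 bp
  [115,121): 6 bp
  [121,148): 27 bp
  [148,157): 9 bp
  [157,164): 7 bp
  [164,169): 5 bp
  [169,177): 8 bp
  [177,182): 5 bp

[5,5,5,5,5,6,6,6,7,8,8,8,8,8,8,9,9,11,14,14,27]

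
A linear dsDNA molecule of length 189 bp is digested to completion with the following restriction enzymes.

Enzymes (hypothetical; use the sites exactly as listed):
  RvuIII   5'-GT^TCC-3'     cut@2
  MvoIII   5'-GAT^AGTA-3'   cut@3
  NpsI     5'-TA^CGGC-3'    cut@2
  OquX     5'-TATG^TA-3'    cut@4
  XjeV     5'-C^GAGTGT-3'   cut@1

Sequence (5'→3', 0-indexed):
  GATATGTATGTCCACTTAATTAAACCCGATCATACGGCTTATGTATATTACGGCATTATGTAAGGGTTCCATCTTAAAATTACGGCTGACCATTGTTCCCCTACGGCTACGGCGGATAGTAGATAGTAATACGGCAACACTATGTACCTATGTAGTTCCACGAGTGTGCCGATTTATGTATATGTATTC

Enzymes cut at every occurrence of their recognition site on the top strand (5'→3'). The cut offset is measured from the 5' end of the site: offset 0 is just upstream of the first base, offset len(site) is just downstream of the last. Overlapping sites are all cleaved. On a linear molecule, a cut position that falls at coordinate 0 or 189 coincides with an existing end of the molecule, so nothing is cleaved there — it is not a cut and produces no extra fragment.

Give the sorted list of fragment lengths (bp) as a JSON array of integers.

Per-enzyme occurrences:
  RvuIII (GTTCC, off=2): starts [65, 94, 154] → cuts [67, 96, 156]
  MvoIII (GATAGTA, off=3): starts [114, 121] → cuts [117, 124]
  NpsI (TACGGC, off=2): starts [32, 48, 80, 101, 107, 129] → cuts [34, 50, 82, 103, 109, 131]
  OquX (TATGTA, off=4): starts [2, 39, 56, 140, 148, 174, 180] → cuts [6, 43, 60, 144, 152, 178, 184]
  XjeV (CGAGTGT, off=1): starts [160] → cuts [161]

Pooled cuts: [6, 34, 43, 50, 60, 67, 82, 96, 103, 109, 117, 124, 131, 144, 152, 156, 161, 178, 184]

Fragments:
  [0,6): 6 bp
  [6,34): 28 bp
  [34,43): 9 bp
  [43,50): 7 bp
  [50,60): 10 bp
  [60,67): 7 bp
  [67,82): 15 bp
  [82,96): 14 bp
  [96,103): 7 bp
  [103,109): 6 bp
  [109,117): 8 bp
  [117,124): 7 bp
  [124,131): 7 bp
  [131,144): 13 bp
  [144,152): 8 bp
  [152,156): 4 bp
  [156,161): 5 bp
  [161,178): 17 bp
  [178,184): 6 bp
  [184,189): 5 bp

[4,5,5,6,6,6,7,7,7,7,7,8,8,9,10,13,14,15,17,28]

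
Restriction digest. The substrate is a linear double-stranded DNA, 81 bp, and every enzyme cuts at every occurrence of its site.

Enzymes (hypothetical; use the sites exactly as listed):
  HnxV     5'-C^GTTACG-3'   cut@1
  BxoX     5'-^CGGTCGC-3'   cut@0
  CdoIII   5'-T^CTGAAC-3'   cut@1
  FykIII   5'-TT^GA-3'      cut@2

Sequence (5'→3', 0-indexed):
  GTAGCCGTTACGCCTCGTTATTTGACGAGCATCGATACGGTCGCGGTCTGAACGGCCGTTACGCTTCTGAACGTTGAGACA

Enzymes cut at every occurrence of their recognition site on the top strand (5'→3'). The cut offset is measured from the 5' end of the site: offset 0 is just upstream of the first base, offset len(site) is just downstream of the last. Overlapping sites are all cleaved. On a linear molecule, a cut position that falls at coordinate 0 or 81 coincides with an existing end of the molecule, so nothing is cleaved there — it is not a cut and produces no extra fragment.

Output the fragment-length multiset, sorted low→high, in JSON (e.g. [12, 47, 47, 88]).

[6,6,9,9,10,10,14,17]

Scan for sites:
  HnxV (CGTTACG, off=1): starts [5, 56] → cuts [6, 57]
  BxoX (CGGTCGC, off=0): starts [37] → cuts [37]
  CdoIII (TCTGAAC, off=1): starts [46, 65] → cuts [47, 66]
  FykIII (TTGA, off=2): starts [21, 73] → cuts [23, 75]

All cut coordinates (distinct, sorted): [6, 23, 37, 47, 57, 66, 75]

Fragments:
  [0,6): 6 bp
  [6,23): 17 bp
  [23,37): 14 bp
  [37,47): 10 bp
  [47,57): 10 bp
  [57,66): 9 bp
  [66,75): 9 bp
  [75,81): 6 bp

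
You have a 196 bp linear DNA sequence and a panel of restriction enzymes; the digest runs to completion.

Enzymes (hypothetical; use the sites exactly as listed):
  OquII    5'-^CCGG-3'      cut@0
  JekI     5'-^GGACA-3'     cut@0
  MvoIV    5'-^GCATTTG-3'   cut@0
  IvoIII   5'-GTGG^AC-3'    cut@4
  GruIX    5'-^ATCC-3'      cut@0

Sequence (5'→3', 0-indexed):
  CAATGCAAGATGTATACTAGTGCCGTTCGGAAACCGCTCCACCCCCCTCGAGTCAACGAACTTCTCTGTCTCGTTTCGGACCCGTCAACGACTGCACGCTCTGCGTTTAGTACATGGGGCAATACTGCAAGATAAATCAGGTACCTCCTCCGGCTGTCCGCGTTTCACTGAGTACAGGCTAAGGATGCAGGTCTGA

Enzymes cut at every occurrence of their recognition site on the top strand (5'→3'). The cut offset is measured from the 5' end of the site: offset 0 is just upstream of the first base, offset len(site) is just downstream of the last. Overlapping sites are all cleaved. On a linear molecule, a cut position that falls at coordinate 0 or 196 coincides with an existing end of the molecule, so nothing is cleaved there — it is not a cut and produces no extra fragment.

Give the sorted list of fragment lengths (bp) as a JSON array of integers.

Scan for sites:
  OquII (CCGG, off=0): starts [149] → cuts [149]
  JekI (GGACA, off=0): no sites
  MvoIV (GCATTTG, off=0): no sites
  IvoIII (GTGGAC, off=4): no sites
  GruIX (ATCC, off=0): no sites

Pooled cuts: [149]

Fragment lengths:
  [0,149): 149 bp
  [149,196): 47 bp

[47,149]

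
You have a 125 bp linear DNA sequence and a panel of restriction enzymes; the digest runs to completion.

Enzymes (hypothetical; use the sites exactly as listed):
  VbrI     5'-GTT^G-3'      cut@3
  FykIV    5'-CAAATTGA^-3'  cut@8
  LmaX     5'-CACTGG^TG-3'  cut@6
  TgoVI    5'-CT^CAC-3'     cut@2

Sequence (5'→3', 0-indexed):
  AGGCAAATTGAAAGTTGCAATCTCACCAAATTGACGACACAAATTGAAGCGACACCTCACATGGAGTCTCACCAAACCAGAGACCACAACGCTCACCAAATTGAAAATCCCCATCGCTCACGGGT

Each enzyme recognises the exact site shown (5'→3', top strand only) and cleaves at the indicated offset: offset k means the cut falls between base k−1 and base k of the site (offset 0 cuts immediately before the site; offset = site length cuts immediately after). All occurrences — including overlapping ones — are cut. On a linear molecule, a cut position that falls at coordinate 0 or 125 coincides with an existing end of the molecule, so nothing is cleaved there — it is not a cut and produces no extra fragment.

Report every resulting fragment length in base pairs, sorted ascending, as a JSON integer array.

Scan for sites:
  VbrI (GTTG, off=3): starts [13] → cuts [16]
  FykIV (CAAATTGA, off=8): starts [3, 26, 39, 96] → cuts [11, 34, 47, 104]
  LmaX (CACTGGTG, off=6): no sites
  TgoVI (CTCAC, off=2): starts [21, 55, 67, 91, 116] → cuts [23, 57, 69, 93, 118]

Pooled cuts: [11, 16, 23, 34, 47, 57, 69, 93, 104, 118]

Fragment lengths:
  [0,11): 11 bp
  [11,16): 5 bp
  [16,23): 7 bp
  [23,34): 11 bp
  [34,47): 13 bp
  [47,57): 10 bp
  [57,69): 12 bp
  [69,93): 24 bp
  [93,104): 11 bp
  [104,118): 14 bp
  [118,125): 7 bp

[5,7,7,10,11,11,11,12,13,14,24]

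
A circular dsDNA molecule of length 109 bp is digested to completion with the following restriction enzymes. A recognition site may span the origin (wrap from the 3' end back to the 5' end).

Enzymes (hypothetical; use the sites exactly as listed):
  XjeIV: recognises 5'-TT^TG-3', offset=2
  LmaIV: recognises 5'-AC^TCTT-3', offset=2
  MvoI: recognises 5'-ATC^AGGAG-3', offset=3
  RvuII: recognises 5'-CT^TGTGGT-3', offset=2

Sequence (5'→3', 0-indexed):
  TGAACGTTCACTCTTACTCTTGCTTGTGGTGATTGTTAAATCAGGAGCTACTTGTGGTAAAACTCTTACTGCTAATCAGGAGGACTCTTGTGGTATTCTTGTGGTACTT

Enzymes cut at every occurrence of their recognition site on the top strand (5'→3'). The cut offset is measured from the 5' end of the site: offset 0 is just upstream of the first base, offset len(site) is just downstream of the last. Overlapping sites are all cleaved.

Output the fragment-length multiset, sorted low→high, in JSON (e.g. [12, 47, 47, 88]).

[3,6,7,8,10,10,11,11,11,14,18]

Site scan:
  XjeIV TTTG/2: at [107] ⇒ [0]
  LmaIV ACTCTT/2: at [9, 15, 61, 83] ⇒ [11, 17, 63, 85]
  MvoI ATCAGGAG/3: at [39, 74] ⇒ [42, 77]
  RvuII CTTGTGGT/2: at [22, 50, 86, 97] ⇒ [24, 52, 88, 99]

All cut coordinates (distinct, sorted): [0, 11, 17, 24, 42, 52, 63, 77, 85, 88, 99]

Fragments:
  0→11: 11 bp
  11→17: 6 bp
  17→24: 7 bp
  24→42: 18 bp
  42→52: 10 bp
  52→63: 11 bp
  63→77: 14 bp
  77→85: 8 bp
  85→88: 3 bp
  88→99: 11 bp
  99→0 (wrap): 109-99+0 = 10 bp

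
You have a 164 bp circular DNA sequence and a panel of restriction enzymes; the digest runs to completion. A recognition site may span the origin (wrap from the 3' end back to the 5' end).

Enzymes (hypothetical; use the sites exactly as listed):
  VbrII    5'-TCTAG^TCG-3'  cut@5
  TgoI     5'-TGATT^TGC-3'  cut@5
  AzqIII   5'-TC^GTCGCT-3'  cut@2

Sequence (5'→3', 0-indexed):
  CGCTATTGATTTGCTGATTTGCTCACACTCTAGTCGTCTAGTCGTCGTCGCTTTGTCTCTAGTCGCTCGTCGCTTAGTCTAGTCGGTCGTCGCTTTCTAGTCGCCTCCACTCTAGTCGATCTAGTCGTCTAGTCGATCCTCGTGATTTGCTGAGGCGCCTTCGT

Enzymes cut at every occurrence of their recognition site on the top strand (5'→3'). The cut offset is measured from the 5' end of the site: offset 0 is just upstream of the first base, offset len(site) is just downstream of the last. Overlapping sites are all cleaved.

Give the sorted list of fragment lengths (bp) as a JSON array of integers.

Scan for sites:
  VbrII TCTAGTCG/5: at [28, 36, 57, 77, 95, 110, 119, 127] ⇒ [33, 41, 62, 82, 100, 115, 124, 132]
  TgoI TGATTTGC/5: at [6, 14, 142] ⇒ [11, 19, 147]
  AzqIII TCGTCGCT/2: at [44, 66, 86, 160] ⇒ [46, 68, 88, 162]

All cut coordinates (distinct, sorted): [11, 19, 33, 41, 46, 62, 68, 82, 88, 100, 115, 124, 132, 147, 162]

Fragment lengths:
  11→19: 8 bp
  19→33: 14 bp
  33→41: 8 bp
  41→46: 5 bp
  46→62: 16 bp
  62→68: 6 bp
  68→82: 14 bp
  82→88: 6 bp
  88→100: 12 bp
  100→115: 15 bp
  115→124: 9 bp
  124→132: 8 bp
  132→147: 15 bp
  147→162: 15 bp
  162→11 (wrap): 164-162+11 = 13 bp

[5,6,6,8,8,8,9,12,13,14,14,15,15,15,16]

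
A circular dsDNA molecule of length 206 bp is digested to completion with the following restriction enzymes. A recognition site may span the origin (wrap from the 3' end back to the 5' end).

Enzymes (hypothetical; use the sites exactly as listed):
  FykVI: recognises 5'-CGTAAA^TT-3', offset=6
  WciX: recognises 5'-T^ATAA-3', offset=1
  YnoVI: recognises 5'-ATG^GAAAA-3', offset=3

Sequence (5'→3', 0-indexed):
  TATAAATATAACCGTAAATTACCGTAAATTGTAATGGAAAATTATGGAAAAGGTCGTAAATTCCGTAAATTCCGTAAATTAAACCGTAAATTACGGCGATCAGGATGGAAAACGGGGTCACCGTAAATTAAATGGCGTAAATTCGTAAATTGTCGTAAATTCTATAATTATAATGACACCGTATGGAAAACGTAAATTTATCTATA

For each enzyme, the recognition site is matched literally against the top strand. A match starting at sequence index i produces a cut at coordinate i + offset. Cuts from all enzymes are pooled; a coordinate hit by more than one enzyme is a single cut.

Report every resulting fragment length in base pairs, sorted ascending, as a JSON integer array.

Site scan:
  FykVI CGTAAATT/6: at [12, 22, 54, 63, 72, 84, 121, 135, 143, 153, 190] ⇒ [18, 28, 60, 69, 78, 90, 127, 141, 149, 159, 196]
  WciX TATAA/1: at [0, 6, 162, 168] ⇒ [1, 7, 163, 169]
  YnoVI ATGGAAAA/3: at [33, 43, 104, 182] ⇒ [36, 46, 107, 185]

All cut coordinates (distinct, sorted): [1, 7, 18, 28, 36, 46, 60, 69, 78, 90, 107, 127, 141, 149, 159, 163, 169, 185, 196]

Fragment lengths:
  1→7: 6 bp
  7→18: 11 bp
  18→28: 10 bp
  28→36: 8 bp
  36→46: 10 bp
  46→60: 14 bp
  60→69: 9 bp
  69→78: 9 bp
  78→90: 12 bp
  90→107: 17 bp
  107→127: 20 bp
  127→141: 14 bp
  141→149: 8 bp
  149→159: 10 bp
  159→163: 4 bp
  163→169: 6 bp
  169→185: 16 bp
  185→196: 11 bp
  196→1 (wrap): 206-196+1 = 11 bp

[4,6,6,8,8,9,9,10,10,10,11,11,11,12,14,14,16,17,20]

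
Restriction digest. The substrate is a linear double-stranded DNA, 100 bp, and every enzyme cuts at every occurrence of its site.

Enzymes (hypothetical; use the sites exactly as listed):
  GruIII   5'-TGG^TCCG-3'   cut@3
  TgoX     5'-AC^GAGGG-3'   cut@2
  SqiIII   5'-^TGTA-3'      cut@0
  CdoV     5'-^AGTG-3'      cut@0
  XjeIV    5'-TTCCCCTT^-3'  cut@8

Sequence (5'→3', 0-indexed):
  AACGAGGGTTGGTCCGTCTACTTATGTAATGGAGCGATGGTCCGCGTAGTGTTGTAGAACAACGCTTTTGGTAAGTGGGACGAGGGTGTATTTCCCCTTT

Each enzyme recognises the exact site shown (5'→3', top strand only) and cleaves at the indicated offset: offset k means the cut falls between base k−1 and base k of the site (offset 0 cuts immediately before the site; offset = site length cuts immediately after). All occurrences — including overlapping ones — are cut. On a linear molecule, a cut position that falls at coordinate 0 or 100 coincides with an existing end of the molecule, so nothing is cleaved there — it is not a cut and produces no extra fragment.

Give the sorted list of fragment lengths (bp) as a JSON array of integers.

[1,3,5,5,7,8,9,12,13,16,21]

Site scan:
  GruIII TGGTCCG/3: at [9, 37] ⇒ [12, 40]
  TgoX ACGAGGG/2: at [1, 79] ⇒ [3, 81]
  SqiIII TGTA/0: at [24, 52, 86] ⇒ [24, 52, 86]
  CdoV AGTG/0: at [47, 73] ⇒ [47, 73]
  XjeIV TTCCCCTT/8: at [91] ⇒ [99]

All cut coordinates (distinct, sorted): [3, 12, 24, 40, 47, 52, 73, 81, 86, 99]

Fragments:
  [0,3): 3 bp
  [3,12): 9 bp
  [12,24): 12 bp
  [24,40): 16 bp
  [40,47): 7 bp
  [47,52): 5 bp
  [52,73): 21 bp
  [73,81): 8 bp
  [81,86): 5 bp
  [86,99): 13 bp
  [99,100): 1 bp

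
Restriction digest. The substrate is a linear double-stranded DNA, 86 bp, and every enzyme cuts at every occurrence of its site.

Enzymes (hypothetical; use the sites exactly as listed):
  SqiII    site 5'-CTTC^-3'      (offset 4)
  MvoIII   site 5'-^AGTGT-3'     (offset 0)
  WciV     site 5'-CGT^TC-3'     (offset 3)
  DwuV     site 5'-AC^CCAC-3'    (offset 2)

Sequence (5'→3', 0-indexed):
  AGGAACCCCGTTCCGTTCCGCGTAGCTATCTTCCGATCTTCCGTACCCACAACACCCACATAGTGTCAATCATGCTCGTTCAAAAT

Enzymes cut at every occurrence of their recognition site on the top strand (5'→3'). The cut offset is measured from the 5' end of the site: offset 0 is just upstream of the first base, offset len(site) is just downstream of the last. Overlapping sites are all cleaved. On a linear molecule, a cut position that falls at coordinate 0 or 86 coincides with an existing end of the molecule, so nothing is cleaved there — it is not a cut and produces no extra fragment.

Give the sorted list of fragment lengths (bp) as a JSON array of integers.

Site scan:
  SqiII (CTTC, off=4): starts [29, 37] → cuts [33, 41]
  MvoIII (AGTGT, off=0): starts [61] → cuts [61]
  WciV (CGTTC, off=3): starts [8, 13, 76] → cuts [11, 16, 79]
  DwuV (ACCCAC, off=2): starts [44, 53] → cuts [46, 55]

All cut coordinates (distinct, sorted): [11, 16, 33, 41, 46, 55, 61, 79]

Fragments:
  [0,11): 11 bp
  [11,16): 5 bp
  [16,33): 17 bp
  [33,41): 8 bp
  [41,46): 5 bp
  [46,55): 9 bp
  [55,61): 6 bp
  [61,79): 18 bp
  [79,86): 7 bp

[5,5,6,7,8,9,11,17,18]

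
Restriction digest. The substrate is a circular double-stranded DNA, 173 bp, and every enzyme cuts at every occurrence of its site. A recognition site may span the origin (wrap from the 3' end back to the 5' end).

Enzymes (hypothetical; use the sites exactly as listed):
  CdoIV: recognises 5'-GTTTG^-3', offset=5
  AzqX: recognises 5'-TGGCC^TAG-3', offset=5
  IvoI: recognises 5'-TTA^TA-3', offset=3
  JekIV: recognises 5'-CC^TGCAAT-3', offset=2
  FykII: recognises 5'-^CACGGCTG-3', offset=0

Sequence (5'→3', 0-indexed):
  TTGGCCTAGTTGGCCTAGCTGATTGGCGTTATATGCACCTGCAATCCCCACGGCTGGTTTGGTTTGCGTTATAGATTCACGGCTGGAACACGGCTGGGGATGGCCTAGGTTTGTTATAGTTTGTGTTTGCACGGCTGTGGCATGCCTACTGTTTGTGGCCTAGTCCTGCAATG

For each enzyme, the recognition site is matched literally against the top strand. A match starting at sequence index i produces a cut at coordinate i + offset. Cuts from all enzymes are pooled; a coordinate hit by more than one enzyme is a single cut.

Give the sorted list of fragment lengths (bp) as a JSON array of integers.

[3,5,5,5,6,6,6,7,8,8,9,9,11,13,13,16,17,26]

Scan for sites:
  CdoIV (GTTTG, off=5): starts [56, 61, 108, 118, 124, 150] → cuts [61, 66, 113, 123, 129, 155]
  AzqX (TGGCCTAG, off=5): starts [1, 10, 100, 155] → cuts [6, 15, 105, 160]
  IvoI (TTATA, off=3): starts [28, 68, 113] → cuts [31, 71, 116]
  JekIV (CCTGCAAT, off=2): starts [37, 164] → cuts [39, 166]
  FykII (CACGGCTG, off=0): starts [48, 77, 88, 129] → cuts [48, 77, 88, 129]

Pooled cuts: [6, 15, 31, 39, 48, 61, 66, 71, 77, 88, 105, 113, 116, 123, 129, 155, 160, 166]

Fragments:
  6→15: 9 bp
  15→31: 16 bp
  31→39: 8 bp
  39→48: 9 bp
  48→61: 13 bp
  61→66: 5 bp
  66→71: 5 bp
  71→77: 6 bp
  77→88: 11 bp
  88→105: 17 bp
  105→113: 8 bp
  113→116: 3 bp
  116→123: 7 bp
  123→129: 6 bp
  129→155: 26 bp
  155→160: 5 bp
  160→166: 6 bp
  166→6 (wrap): 173-166+6 = 13 bp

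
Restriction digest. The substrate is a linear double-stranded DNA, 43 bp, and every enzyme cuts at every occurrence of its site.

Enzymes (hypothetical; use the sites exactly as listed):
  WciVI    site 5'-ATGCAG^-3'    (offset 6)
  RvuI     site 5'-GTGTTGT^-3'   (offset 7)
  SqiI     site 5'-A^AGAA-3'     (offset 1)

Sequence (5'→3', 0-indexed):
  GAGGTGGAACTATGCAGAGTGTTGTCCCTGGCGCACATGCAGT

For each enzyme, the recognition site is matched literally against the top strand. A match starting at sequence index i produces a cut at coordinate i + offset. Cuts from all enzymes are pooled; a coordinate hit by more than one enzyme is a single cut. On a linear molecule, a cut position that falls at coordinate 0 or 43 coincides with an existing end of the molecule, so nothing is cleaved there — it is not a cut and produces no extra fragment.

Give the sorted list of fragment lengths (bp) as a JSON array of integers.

Per-enzyme occurrences:
  WciVI ATGCAG/6: at [11, 36] ⇒ [17, 42]
  RvuI GTGTTGT/7: at [18] ⇒ [25]
  SqiI (AAGAA, off=1): no sites

Pooled cuts: [17, 25, 42]

Fragment lengths:
  [0,17): 17 bp
  [17,25): 8 bp
  [25,42): 17 bp
  [42,43): 1 bp

[1,8,17,17]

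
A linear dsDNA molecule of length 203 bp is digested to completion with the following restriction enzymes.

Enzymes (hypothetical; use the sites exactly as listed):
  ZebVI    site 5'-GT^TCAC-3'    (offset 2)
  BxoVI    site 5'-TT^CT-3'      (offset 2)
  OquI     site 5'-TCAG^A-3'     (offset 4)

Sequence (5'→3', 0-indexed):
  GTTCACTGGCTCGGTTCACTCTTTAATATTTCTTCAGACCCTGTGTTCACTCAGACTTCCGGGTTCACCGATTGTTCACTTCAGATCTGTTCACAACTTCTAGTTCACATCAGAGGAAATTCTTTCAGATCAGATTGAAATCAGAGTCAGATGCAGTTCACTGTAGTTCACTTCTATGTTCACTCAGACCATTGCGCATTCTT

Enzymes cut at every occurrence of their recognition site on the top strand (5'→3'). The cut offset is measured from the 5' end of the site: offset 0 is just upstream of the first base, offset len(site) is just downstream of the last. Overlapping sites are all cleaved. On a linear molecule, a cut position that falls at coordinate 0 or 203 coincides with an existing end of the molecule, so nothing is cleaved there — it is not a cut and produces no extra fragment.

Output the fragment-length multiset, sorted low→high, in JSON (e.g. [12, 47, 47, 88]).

[2,3,5,5,6,6,6,6,6,7,7,8,8,8,9,9,9,9,10,10,11,11,13,13,16]

Site scan:
  ZebVI (GTTCAC, off=2): starts [0, 13, 44, 62, 73, 88, 102, 155, 165, 177] → cuts [2, 15, 46, 64, 75, 90, 104, 157, 167, 179]
  BxoVI (TTCT, off=2): starts [29, 97, 119, 171, 198] → cuts [31, 99, 121, 173, 200]
  OquI (TCAGA, off=4): starts [33, 50, 80, 109, 124, 129, 140, 146, 183] → cuts [37, 54, 84, 113, 128, 133, 144, 150, 187]

All cut coordinates (distinct, sorted): [2, 15, 31, 37, 46, 54, 64, 75, 84, 90, 99, 104, 113, 121, 128, 133, 144, 150, 157, 167, 173, 179, 187, 200]

Fragments:
  [0,2): 2 bp
  [2,15): 13 bp
  [15,31): 16 bp
  [31,37): 6 bp
  [37,46): 9 bp
  [46,54): 8 bp
  [54,64): 10 bp
  [64,75): 11 bp
  [75,84): 9 bp
  [84,90): 6 bp
  [90,99): 9 bp
  [99,104): 5 bp
  [104,113): 9 bp
  [113,121): 8 bp
  [121,128): 7 bp
  [128,133): 5 bp
  [133,144): 11 bp
  [144,150): 6 bp
  [150,157): 7 bp
  [157,167): 10 bp
  [167,173): 6 bp
  [173,179): 6 bp
  [179,187): 8 bp
  [187,200): 13 bp
  [200,203): 3 bp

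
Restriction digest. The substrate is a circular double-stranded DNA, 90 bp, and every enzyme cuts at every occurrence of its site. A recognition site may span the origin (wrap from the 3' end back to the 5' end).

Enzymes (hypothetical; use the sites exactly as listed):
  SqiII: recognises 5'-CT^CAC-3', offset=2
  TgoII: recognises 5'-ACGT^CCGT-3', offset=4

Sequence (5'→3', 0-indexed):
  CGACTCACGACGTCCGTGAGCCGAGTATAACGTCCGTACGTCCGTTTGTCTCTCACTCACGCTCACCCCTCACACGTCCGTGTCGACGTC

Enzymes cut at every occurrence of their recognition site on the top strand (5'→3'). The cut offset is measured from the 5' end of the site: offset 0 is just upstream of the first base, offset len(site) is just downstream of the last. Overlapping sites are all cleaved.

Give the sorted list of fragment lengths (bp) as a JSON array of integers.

[4,6,7,7,8,8,12,18,20]

Scan for sites:
  SqiII CTCAC/2: at [3, 51, 55, 61, 68] ⇒ [5, 53, 57, 63, 70]
  TgoII ACGTCCGT/4: at [9, 29, 37, 73] ⇒ [13, 33, 41, 77]

All cut coordinates (distinct, sorted): [5, 13, 33, 41, 53, 57, 63, 70, 77]

Fragment lengths:
  5→13: 8 bp
  13→33: 20 bp
  33→41: 8 bp
  41→53: 12 bp
  53→57: 4 bp
  57→63: 6 bp
  63→70: 7 bp
  70→77: 7 bp
  77→5 (wrap): 90-77+5 = 18 bp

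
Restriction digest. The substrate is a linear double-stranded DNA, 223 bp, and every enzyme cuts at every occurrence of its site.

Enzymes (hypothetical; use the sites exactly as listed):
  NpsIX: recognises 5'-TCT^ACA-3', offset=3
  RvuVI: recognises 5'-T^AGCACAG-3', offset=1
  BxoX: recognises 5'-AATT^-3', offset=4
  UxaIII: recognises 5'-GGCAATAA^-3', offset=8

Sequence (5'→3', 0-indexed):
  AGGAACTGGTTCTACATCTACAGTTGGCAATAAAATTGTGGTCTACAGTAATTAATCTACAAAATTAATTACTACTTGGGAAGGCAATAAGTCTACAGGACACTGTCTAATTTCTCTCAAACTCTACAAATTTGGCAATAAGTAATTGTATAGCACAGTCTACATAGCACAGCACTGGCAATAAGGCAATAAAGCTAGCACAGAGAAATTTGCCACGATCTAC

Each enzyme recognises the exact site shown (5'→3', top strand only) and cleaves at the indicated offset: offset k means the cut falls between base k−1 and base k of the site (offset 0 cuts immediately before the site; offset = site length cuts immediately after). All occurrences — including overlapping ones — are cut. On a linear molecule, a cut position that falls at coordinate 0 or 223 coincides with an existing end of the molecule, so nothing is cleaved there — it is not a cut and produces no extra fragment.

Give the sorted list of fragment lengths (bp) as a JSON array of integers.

[4,4,4,4,4,4,5,6,6,7,7,8,8,9,9,10,13,13,13,14,14,18,19,20]

Per-enzyme occurrences:
  NpsIX (TCTACA, off=3): starts [10, 16, 41, 55, 91, 122, 158] → cuts [13, 19, 44, 58, 94, 125, 161]
  RvuVI (TAGCACAG, off=1): starts [150, 164, 195] → cuts [151, 165, 196]
  BxoX (AATT, off=4): starts [33, 49, 62, 66, 108, 128, 143, 206] → cuts [37, 53, 66, 70, 112, 132, 147, 210]
  UxaIII (GGCAATAA, off=8): starts [25, 82, 133, 176, 184] → cuts [33, 90, 141, 184, 192]

All cut coordinates (distinct, sorted): [13, 19, 33, 37, 44, 53, 58, 66, 70, 90, 94, 112, 125, 132, 141, 147, 151, 161, 165, 184, 192, 196, 210]

Fragment lengths:
  [0,13): 13 bp
  [13,19): 6 bp
  [19,33): 14 bp
  [33,37): 4 bp
  [37,44): 7 bp
  [44,53): 9 bp
  [53,58): 5 bp
  [58,66): 8 bp
  [66,70): 4 bp
  [70,90): 20 bp
  [90,94): 4 bp
  [94,112): 18 bp
  [112,125): 13 bp
  [125,132): 7 bp
  [132,141): 9 bp
  [141,147): 6 bp
  [147,151): 4 bp
  [151,161): 10 bp
  [161,165): 4 bp
  [165,184): 19 bp
  [184,192): 8 bp
  [192,196): 4 bp
  [196,210): 14 bp
  [210,223): 13 bp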